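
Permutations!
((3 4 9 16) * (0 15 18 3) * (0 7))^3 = (0 3 16 15 4 7 18 9)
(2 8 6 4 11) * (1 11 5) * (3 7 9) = (1 11 2 8 6 4 5)(3 7 9) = [0, 11, 8, 7, 5, 1, 4, 9, 6, 3, 10, 2]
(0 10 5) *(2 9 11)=[10, 1, 9, 3, 4, 0, 6, 7, 8, 11, 5, 2]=(0 10 5)(2 9 11)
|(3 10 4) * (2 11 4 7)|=|(2 11 4 3 10 7)|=6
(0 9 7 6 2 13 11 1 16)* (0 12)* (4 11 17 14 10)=(0 9 7 6 2 13 17 14 10 4 11 1 16 12)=[9, 16, 13, 3, 11, 5, 2, 6, 8, 7, 4, 1, 0, 17, 10, 15, 12, 14]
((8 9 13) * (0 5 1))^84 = ((0 5 1)(8 9 13))^84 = (13)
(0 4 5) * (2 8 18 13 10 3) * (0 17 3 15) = [4, 1, 8, 2, 5, 17, 6, 7, 18, 9, 15, 11, 12, 10, 14, 0, 16, 3, 13] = (0 4 5 17 3 2 8 18 13 10 15)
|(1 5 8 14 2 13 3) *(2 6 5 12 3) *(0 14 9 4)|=|(0 14 6 5 8 9 4)(1 12 3)(2 13)|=42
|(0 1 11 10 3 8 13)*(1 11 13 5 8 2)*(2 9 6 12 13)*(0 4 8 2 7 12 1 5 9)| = |(0 11 10 3)(1 7 12 13 4 8 9 6)(2 5)| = 8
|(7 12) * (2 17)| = 2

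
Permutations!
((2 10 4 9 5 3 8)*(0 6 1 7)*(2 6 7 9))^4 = (1 8 5)(2 10 4)(3 9 6)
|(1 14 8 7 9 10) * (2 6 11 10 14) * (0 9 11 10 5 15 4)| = 36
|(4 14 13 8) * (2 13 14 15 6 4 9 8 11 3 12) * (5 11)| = 6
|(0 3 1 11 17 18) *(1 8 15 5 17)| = |(0 3 8 15 5 17 18)(1 11)| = 14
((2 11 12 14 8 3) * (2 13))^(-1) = (2 13 3 8 14 12 11)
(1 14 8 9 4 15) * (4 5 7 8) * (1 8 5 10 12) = (1 14 4 15 8 9 10 12)(5 7) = [0, 14, 2, 3, 15, 7, 6, 5, 9, 10, 12, 11, 1, 13, 4, 8]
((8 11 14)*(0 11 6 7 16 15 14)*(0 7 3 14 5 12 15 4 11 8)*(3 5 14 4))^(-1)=((0 8 6 5 12 15 14)(3 4 11 7 16))^(-1)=(0 14 15 12 5 6 8)(3 16 7 11 4)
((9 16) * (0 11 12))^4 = ((0 11 12)(9 16))^4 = (16)(0 11 12)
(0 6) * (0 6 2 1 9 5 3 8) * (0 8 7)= [2, 9, 1, 7, 4, 3, 6, 0, 8, 5]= (0 2 1 9 5 3 7)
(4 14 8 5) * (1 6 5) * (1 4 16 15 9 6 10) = [0, 10, 2, 3, 14, 16, 5, 7, 4, 6, 1, 11, 12, 13, 8, 9, 15] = (1 10)(4 14 8)(5 16 15 9 6)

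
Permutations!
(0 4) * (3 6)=[4, 1, 2, 6, 0, 5, 3]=(0 4)(3 6)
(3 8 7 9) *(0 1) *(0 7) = (0 1 7 9 3 8) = [1, 7, 2, 8, 4, 5, 6, 9, 0, 3]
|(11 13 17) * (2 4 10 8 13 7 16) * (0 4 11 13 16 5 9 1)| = |(0 4 10 8 16 2 11 7 5 9 1)(13 17)| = 22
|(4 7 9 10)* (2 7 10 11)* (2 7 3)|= |(2 3)(4 10)(7 9 11)|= 6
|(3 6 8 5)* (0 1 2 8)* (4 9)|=|(0 1 2 8 5 3 6)(4 9)|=14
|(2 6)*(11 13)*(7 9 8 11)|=|(2 6)(7 9 8 11 13)|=10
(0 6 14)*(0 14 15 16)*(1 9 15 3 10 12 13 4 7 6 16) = (0 16)(1 9 15)(3 10 12 13 4 7 6) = [16, 9, 2, 10, 7, 5, 3, 6, 8, 15, 12, 11, 13, 4, 14, 1, 0]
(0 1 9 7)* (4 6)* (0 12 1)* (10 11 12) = [0, 9, 2, 3, 6, 5, 4, 10, 8, 7, 11, 12, 1] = (1 9 7 10 11 12)(4 6)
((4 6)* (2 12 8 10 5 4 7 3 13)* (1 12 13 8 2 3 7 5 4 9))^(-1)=((1 12 2 13 3 8 10 4 6 5 9))^(-1)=(1 9 5 6 4 10 8 3 13 2 12)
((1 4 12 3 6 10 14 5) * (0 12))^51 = ((0 12 3 6 10 14 5 1 4))^51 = (0 5 6)(1 10 12)(3 4 14)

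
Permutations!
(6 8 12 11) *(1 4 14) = (1 4 14)(6 8 12 11) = [0, 4, 2, 3, 14, 5, 8, 7, 12, 9, 10, 6, 11, 13, 1]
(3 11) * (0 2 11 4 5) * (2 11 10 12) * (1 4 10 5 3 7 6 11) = [1, 4, 5, 10, 3, 0, 11, 6, 8, 9, 12, 7, 2] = (0 1 4 3 10 12 2 5)(6 11 7)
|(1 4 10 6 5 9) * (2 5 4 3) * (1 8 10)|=9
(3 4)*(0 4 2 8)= [4, 1, 8, 2, 3, 5, 6, 7, 0]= (0 4 3 2 8)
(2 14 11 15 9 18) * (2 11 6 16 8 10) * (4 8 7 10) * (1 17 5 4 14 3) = (1 17 5 4 8 14 6 16 7 10 2 3)(9 18 11 15) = [0, 17, 3, 1, 8, 4, 16, 10, 14, 18, 2, 15, 12, 13, 6, 9, 7, 5, 11]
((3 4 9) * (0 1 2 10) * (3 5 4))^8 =(10)(4 5 9)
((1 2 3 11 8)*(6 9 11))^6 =(1 8 11 9 6 3 2)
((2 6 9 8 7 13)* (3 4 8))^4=((2 6 9 3 4 8 7 13))^4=(2 4)(3 13)(6 8)(7 9)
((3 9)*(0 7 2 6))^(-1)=((0 7 2 6)(3 9))^(-1)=(0 6 2 7)(3 9)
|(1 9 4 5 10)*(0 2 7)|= 15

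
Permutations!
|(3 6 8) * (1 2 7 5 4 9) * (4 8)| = |(1 2 7 5 8 3 6 4 9)| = 9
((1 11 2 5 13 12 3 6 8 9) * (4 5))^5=(1 13 9 5 8 4 6 2 3 11 12)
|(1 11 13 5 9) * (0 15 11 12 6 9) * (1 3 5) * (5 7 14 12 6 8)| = |(0 15 11 13 1 6 9 3 7 14 12 8 5)| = 13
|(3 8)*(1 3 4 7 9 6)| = 7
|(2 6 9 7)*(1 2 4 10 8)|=8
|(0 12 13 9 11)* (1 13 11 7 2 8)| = |(0 12 11)(1 13 9 7 2 8)| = 6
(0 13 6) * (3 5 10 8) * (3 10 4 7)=(0 13 6)(3 5 4 7)(8 10)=[13, 1, 2, 5, 7, 4, 0, 3, 10, 9, 8, 11, 12, 6]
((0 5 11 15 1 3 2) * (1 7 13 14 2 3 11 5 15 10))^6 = (15)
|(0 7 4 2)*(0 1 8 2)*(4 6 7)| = 6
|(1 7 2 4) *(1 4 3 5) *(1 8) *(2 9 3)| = |(1 7 9 3 5 8)| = 6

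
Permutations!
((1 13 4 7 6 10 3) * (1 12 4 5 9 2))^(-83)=(1 5 2 13 9)(3 12 4 7 6 10)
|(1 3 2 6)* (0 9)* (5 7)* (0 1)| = |(0 9 1 3 2 6)(5 7)| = 6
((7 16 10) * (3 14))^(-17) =((3 14)(7 16 10))^(-17) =(3 14)(7 16 10)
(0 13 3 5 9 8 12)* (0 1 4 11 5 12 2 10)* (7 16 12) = (0 13 3 7 16 12 1 4 11 5 9 8 2 10) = [13, 4, 10, 7, 11, 9, 6, 16, 2, 8, 0, 5, 1, 3, 14, 15, 12]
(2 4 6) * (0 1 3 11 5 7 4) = (0 1 3 11 5 7 4 6 2) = [1, 3, 0, 11, 6, 7, 2, 4, 8, 9, 10, 5]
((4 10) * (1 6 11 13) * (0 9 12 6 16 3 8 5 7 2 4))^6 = ((0 9 12 6 11 13 1 16 3 8 5 7 2 4 10))^6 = (0 1 2 6 8)(3 10 13 7 12)(4 11 5 9 16)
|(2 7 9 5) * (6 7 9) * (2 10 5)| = |(2 9)(5 10)(6 7)| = 2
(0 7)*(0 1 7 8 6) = (0 8 6)(1 7) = [8, 7, 2, 3, 4, 5, 0, 1, 6]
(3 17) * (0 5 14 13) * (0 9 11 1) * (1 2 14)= (0 5 1)(2 14 13 9 11)(3 17)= [5, 0, 14, 17, 4, 1, 6, 7, 8, 11, 10, 2, 12, 9, 13, 15, 16, 3]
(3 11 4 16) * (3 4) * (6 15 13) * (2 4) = (2 4 16)(3 11)(6 15 13) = [0, 1, 4, 11, 16, 5, 15, 7, 8, 9, 10, 3, 12, 6, 14, 13, 2]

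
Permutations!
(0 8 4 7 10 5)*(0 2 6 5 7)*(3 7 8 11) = (0 11 3 7 10 8 4)(2 6 5) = [11, 1, 6, 7, 0, 2, 5, 10, 4, 9, 8, 3]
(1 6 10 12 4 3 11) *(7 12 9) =(1 6 10 9 7 12 4 3 11) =[0, 6, 2, 11, 3, 5, 10, 12, 8, 7, 9, 1, 4]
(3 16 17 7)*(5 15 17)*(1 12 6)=(1 12 6)(3 16 5 15 17 7)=[0, 12, 2, 16, 4, 15, 1, 3, 8, 9, 10, 11, 6, 13, 14, 17, 5, 7]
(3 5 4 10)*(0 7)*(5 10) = [7, 1, 2, 10, 5, 4, 6, 0, 8, 9, 3] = (0 7)(3 10)(4 5)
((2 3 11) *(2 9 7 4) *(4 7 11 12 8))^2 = ((2 3 12 8 4)(9 11))^2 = (2 12 4 3 8)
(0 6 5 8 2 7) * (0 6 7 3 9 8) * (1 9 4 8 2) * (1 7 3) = (0 3 4 8 7 6 5)(1 9 2) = [3, 9, 1, 4, 8, 0, 5, 6, 7, 2]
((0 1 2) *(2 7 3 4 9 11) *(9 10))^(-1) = (0 2 11 9 10 4 3 7 1)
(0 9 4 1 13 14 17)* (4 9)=(0 4 1 13 14 17)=[4, 13, 2, 3, 1, 5, 6, 7, 8, 9, 10, 11, 12, 14, 17, 15, 16, 0]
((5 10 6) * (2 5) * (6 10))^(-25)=((10)(2 5 6))^(-25)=(10)(2 6 5)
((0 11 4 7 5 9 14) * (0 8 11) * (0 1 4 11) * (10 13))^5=((0 1 4 7 5 9 14 8)(10 13))^5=(0 9 4 8 5 1 14 7)(10 13)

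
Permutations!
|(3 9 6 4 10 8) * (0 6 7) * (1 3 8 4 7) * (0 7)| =6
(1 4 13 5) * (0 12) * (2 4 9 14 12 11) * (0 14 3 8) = (0 11 2 4 13 5 1 9 3 8)(12 14) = [11, 9, 4, 8, 13, 1, 6, 7, 0, 3, 10, 2, 14, 5, 12]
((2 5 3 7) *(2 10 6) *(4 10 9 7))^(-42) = ((2 5 3 4 10 6)(7 9))^(-42) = (10)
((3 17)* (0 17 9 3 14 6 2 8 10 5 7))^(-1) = ((0 17 14 6 2 8 10 5 7)(3 9))^(-1) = (0 7 5 10 8 2 6 14 17)(3 9)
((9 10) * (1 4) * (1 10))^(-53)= ((1 4 10 9))^(-53)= (1 9 10 4)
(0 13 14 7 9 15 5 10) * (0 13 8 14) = (0 8 14 7 9 15 5 10 13) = [8, 1, 2, 3, 4, 10, 6, 9, 14, 15, 13, 11, 12, 0, 7, 5]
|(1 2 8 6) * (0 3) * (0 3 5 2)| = |(0 5 2 8 6 1)| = 6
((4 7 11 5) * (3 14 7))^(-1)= (3 4 5 11 7 14)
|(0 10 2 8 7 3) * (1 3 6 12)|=9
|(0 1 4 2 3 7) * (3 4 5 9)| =6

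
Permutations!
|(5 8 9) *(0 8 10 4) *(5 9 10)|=|(0 8 10 4)|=4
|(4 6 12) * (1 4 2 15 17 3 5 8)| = |(1 4 6 12 2 15 17 3 5 8)| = 10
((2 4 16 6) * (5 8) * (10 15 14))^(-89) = (2 6 16 4)(5 8)(10 15 14)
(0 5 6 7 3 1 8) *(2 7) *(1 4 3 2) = [5, 8, 7, 4, 3, 6, 1, 2, 0] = (0 5 6 1 8)(2 7)(3 4)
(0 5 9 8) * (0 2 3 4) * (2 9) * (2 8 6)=(0 5 8 9 6 2 3 4)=[5, 1, 3, 4, 0, 8, 2, 7, 9, 6]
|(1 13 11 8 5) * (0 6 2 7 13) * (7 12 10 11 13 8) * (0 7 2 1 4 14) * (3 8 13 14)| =12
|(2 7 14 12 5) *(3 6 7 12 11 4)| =|(2 12 5)(3 6 7 14 11 4)| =6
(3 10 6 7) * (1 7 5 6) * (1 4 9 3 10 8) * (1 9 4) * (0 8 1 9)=(0 8)(1 7 10 9 3)(5 6)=[8, 7, 2, 1, 4, 6, 5, 10, 0, 3, 9]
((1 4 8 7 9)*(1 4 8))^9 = (1 4 9 7 8)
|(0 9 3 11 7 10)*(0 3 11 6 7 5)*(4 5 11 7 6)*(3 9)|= |(11)(0 3 4 5)(7 10 9)|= 12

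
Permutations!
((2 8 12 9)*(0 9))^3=((0 9 2 8 12))^3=(0 8 9 12 2)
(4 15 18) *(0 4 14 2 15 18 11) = (0 4 18 14 2 15 11) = [4, 1, 15, 3, 18, 5, 6, 7, 8, 9, 10, 0, 12, 13, 2, 11, 16, 17, 14]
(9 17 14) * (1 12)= (1 12)(9 17 14)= [0, 12, 2, 3, 4, 5, 6, 7, 8, 17, 10, 11, 1, 13, 9, 15, 16, 14]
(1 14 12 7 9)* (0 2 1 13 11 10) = [2, 14, 1, 3, 4, 5, 6, 9, 8, 13, 0, 10, 7, 11, 12] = (0 2 1 14 12 7 9 13 11 10)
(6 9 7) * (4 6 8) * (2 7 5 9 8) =(2 7)(4 6 8)(5 9) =[0, 1, 7, 3, 6, 9, 8, 2, 4, 5]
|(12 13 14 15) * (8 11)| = 4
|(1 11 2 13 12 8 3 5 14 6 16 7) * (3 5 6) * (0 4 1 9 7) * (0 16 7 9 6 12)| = 30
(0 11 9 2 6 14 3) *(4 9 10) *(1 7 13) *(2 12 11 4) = [4, 7, 6, 0, 9, 5, 14, 13, 8, 12, 2, 10, 11, 1, 3] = (0 4 9 12 11 10 2 6 14 3)(1 7 13)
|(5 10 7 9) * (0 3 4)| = 12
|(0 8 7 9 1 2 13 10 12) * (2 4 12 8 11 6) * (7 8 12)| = |(0 11 6 2 13 10 12)(1 4 7 9)| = 28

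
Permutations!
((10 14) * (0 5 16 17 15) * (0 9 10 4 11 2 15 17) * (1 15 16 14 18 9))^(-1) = (0 16 2 11 4 14 5)(1 15)(9 18 10)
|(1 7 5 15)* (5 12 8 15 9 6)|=15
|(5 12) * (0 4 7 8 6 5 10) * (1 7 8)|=|(0 4 8 6 5 12 10)(1 7)|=14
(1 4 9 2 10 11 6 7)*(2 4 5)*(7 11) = (1 5 2 10 7)(4 9)(6 11) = [0, 5, 10, 3, 9, 2, 11, 1, 8, 4, 7, 6]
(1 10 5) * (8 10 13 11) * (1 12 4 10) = [0, 13, 2, 3, 10, 12, 6, 7, 1, 9, 5, 8, 4, 11] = (1 13 11 8)(4 10 5 12)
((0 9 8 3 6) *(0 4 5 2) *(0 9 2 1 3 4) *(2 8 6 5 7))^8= (0 8 4 7 2 9 6)(1 5 3)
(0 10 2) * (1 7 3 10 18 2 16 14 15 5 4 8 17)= (0 18 2)(1 7 3 10 16 14 15 5 4 8 17)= [18, 7, 0, 10, 8, 4, 6, 3, 17, 9, 16, 11, 12, 13, 15, 5, 14, 1, 2]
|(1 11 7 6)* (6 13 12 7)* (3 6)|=|(1 11 3 6)(7 13 12)|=12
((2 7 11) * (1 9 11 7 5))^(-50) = (11)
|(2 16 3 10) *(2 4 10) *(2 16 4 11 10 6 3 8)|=|(2 4 6 3 16 8)(10 11)|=6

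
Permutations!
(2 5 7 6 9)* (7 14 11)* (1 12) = (1 12)(2 5 14 11 7 6 9) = [0, 12, 5, 3, 4, 14, 9, 6, 8, 2, 10, 7, 1, 13, 11]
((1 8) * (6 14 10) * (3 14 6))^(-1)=((1 8)(3 14 10))^(-1)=(1 8)(3 10 14)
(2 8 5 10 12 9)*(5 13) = [0, 1, 8, 3, 4, 10, 6, 7, 13, 2, 12, 11, 9, 5] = (2 8 13 5 10 12 9)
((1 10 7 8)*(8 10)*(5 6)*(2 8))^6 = ((1 2 8)(5 6)(7 10))^6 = (10)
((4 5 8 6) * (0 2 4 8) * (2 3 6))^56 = (8)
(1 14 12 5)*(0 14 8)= (0 14 12 5 1 8)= [14, 8, 2, 3, 4, 1, 6, 7, 0, 9, 10, 11, 5, 13, 12]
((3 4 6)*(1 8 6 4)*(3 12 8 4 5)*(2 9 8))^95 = ((1 4 5 3)(2 9 8 6 12))^95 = (12)(1 3 5 4)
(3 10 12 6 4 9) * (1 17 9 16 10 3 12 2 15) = (1 17 9 12 6 4 16 10 2 15) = [0, 17, 15, 3, 16, 5, 4, 7, 8, 12, 2, 11, 6, 13, 14, 1, 10, 9]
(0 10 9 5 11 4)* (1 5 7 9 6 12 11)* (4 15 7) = (0 10 6 12 11 15 7 9 4)(1 5) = [10, 5, 2, 3, 0, 1, 12, 9, 8, 4, 6, 15, 11, 13, 14, 7]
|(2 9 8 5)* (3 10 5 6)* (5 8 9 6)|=6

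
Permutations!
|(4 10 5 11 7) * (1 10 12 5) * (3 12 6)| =14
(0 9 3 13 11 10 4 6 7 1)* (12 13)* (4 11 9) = (0 4 6 7 1)(3 12 13 9)(10 11) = [4, 0, 2, 12, 6, 5, 7, 1, 8, 3, 11, 10, 13, 9]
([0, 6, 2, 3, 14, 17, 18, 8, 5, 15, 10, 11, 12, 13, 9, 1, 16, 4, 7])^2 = (1 18 8 17 14 15 6 7 5 4 9)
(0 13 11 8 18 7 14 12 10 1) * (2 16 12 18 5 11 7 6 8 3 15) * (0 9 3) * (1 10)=(0 13 7 14 18 6 8 5 11)(1 9 3 15 2 16 12)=[13, 9, 16, 15, 4, 11, 8, 14, 5, 3, 10, 0, 1, 7, 18, 2, 12, 17, 6]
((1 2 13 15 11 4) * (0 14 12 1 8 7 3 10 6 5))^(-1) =((0 14 12 1 2 13 15 11 4 8 7 3 10 6 5))^(-1) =(0 5 6 10 3 7 8 4 11 15 13 2 1 12 14)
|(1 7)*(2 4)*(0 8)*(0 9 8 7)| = 6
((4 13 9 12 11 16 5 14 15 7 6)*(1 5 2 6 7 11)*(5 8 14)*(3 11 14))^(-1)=(1 12 9 13 4 6 2 16 11 3 8)(14 15)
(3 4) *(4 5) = [0, 1, 2, 5, 3, 4] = (3 5 4)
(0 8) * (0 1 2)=(0 8 1 2)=[8, 2, 0, 3, 4, 5, 6, 7, 1]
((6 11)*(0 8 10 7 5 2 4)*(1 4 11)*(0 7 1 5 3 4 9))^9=(0 9 1 10 8)(2 11 6 5)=((0 8 10 1 9)(2 11 6 5)(3 4 7))^9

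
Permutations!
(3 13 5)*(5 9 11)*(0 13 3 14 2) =[13, 1, 0, 3, 4, 14, 6, 7, 8, 11, 10, 5, 12, 9, 2] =(0 13 9 11 5 14 2)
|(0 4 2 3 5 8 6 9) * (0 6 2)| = 4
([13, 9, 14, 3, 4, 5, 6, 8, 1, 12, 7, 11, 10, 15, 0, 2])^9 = (0 14 2 15 13)(1 10)(7 9)(8 12)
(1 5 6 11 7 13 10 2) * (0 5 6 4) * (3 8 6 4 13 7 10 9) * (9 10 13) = (0 5 9 3 8 6 11 13 10 2 1 4) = [5, 4, 1, 8, 0, 9, 11, 7, 6, 3, 2, 13, 12, 10]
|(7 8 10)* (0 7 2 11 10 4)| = |(0 7 8 4)(2 11 10)| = 12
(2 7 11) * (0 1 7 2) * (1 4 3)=(0 4 3 1 7 11)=[4, 7, 2, 1, 3, 5, 6, 11, 8, 9, 10, 0]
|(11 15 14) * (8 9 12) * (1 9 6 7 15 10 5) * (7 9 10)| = 12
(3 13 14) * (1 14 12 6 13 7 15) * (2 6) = (1 14 3 7 15)(2 6 13 12) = [0, 14, 6, 7, 4, 5, 13, 15, 8, 9, 10, 11, 2, 12, 3, 1]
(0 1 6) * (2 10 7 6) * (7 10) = [1, 2, 7, 3, 4, 5, 0, 6, 8, 9, 10] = (10)(0 1 2 7 6)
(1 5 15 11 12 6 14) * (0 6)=(0 6 14 1 5 15 11 12)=[6, 5, 2, 3, 4, 15, 14, 7, 8, 9, 10, 12, 0, 13, 1, 11]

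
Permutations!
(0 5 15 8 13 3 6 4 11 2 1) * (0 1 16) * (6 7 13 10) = (0 5 15 8 10 6 4 11 2 16)(3 7 13) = [5, 1, 16, 7, 11, 15, 4, 13, 10, 9, 6, 2, 12, 3, 14, 8, 0]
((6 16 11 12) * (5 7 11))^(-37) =(5 16 6 12 11 7)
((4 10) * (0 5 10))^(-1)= ((0 5 10 4))^(-1)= (0 4 10 5)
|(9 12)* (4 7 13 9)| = |(4 7 13 9 12)| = 5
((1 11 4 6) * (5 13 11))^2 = (1 13 4)(5 11 6)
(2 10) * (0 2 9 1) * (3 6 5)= [2, 0, 10, 6, 4, 3, 5, 7, 8, 1, 9]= (0 2 10 9 1)(3 6 5)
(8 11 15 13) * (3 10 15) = (3 10 15 13 8 11) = [0, 1, 2, 10, 4, 5, 6, 7, 11, 9, 15, 3, 12, 8, 14, 13]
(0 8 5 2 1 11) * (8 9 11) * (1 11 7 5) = [9, 8, 11, 3, 4, 2, 6, 5, 1, 7, 10, 0] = (0 9 7 5 2 11)(1 8)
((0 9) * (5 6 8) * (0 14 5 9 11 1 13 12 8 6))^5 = ((0 11 1 13 12 8 9 14 5))^5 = (0 8 11 9 1 14 13 5 12)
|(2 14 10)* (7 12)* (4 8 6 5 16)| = |(2 14 10)(4 8 6 5 16)(7 12)| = 30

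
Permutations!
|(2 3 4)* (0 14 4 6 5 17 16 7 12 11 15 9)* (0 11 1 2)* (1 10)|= 30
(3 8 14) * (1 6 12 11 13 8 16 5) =(1 6 12 11 13 8 14 3 16 5) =[0, 6, 2, 16, 4, 1, 12, 7, 14, 9, 10, 13, 11, 8, 3, 15, 5]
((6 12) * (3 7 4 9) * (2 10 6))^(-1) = (2 12 6 10)(3 9 4 7)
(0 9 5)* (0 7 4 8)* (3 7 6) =(0 9 5 6 3 7 4 8) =[9, 1, 2, 7, 8, 6, 3, 4, 0, 5]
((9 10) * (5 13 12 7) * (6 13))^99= (5 7 12 13 6)(9 10)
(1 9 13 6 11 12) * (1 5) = [0, 9, 2, 3, 4, 1, 11, 7, 8, 13, 10, 12, 5, 6] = (1 9 13 6 11 12 5)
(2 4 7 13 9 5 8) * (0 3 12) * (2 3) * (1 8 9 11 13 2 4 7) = (0 4 1 8 3 12)(2 7)(5 9)(11 13) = [4, 8, 7, 12, 1, 9, 6, 2, 3, 5, 10, 13, 0, 11]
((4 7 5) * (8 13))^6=(13)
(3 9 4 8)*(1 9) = (1 9 4 8 3) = [0, 9, 2, 1, 8, 5, 6, 7, 3, 4]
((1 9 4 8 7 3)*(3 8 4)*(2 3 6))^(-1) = (1 3 2 6 9)(7 8)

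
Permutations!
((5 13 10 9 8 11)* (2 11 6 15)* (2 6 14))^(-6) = ((2 11 5 13 10 9 8 14)(6 15))^(-6) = (15)(2 5 10 8)(9 14 11 13)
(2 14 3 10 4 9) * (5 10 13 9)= (2 14 3 13 9)(4 5 10)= [0, 1, 14, 13, 5, 10, 6, 7, 8, 2, 4, 11, 12, 9, 3]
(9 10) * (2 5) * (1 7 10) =(1 7 10 9)(2 5) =[0, 7, 5, 3, 4, 2, 6, 10, 8, 1, 9]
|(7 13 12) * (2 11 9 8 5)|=|(2 11 9 8 5)(7 13 12)|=15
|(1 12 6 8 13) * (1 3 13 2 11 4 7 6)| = 6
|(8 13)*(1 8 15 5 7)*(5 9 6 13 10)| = |(1 8 10 5 7)(6 13 15 9)| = 20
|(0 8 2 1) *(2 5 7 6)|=|(0 8 5 7 6 2 1)|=7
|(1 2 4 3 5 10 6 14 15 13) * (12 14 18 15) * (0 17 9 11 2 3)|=|(0 17 9 11 2 4)(1 3 5 10 6 18 15 13)(12 14)|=24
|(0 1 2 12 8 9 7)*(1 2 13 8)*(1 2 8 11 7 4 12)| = |(0 8 9 4 12 2 1 13 11 7)| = 10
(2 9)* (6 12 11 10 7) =(2 9)(6 12 11 10 7) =[0, 1, 9, 3, 4, 5, 12, 6, 8, 2, 7, 10, 11]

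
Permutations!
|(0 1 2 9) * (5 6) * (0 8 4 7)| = |(0 1 2 9 8 4 7)(5 6)| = 14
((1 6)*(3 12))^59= (1 6)(3 12)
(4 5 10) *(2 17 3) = (2 17 3)(4 5 10) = [0, 1, 17, 2, 5, 10, 6, 7, 8, 9, 4, 11, 12, 13, 14, 15, 16, 3]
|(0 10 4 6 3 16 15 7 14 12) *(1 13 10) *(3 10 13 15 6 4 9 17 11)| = |(0 1 15 7 14 12)(3 16 6 10 9 17 11)| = 42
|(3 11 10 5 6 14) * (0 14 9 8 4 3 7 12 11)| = |(0 14 7 12 11 10 5 6 9 8 4 3)| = 12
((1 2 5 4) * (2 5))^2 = (1 4 5)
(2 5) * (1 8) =(1 8)(2 5) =[0, 8, 5, 3, 4, 2, 6, 7, 1]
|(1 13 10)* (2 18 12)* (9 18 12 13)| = 10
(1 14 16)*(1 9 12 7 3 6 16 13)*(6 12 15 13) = (1 14 6 16 9 15 13)(3 12 7) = [0, 14, 2, 12, 4, 5, 16, 3, 8, 15, 10, 11, 7, 1, 6, 13, 9]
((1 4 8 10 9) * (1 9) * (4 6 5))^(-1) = ((1 6 5 4 8 10))^(-1) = (1 10 8 4 5 6)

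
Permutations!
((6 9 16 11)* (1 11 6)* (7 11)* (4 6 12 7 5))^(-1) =((1 5 4 6 9 16 12 7 11))^(-1) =(1 11 7 12 16 9 6 4 5)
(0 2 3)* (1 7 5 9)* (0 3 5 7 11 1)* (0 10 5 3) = (0 2 3)(1 11)(5 9 10) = [2, 11, 3, 0, 4, 9, 6, 7, 8, 10, 5, 1]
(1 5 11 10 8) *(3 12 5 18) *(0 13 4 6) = (0 13 4 6)(1 18 3 12 5 11 10 8) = [13, 18, 2, 12, 6, 11, 0, 7, 1, 9, 8, 10, 5, 4, 14, 15, 16, 17, 3]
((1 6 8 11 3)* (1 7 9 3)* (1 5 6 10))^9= ((1 10)(3 7 9)(5 6 8 11))^9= (1 10)(5 6 8 11)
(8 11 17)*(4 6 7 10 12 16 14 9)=[0, 1, 2, 3, 6, 5, 7, 10, 11, 4, 12, 17, 16, 13, 9, 15, 14, 8]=(4 6 7 10 12 16 14 9)(8 11 17)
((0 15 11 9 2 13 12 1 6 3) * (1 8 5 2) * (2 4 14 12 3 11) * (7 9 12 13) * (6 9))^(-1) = ((0 15 2 7 6 11 12 8 5 4 14 13 3)(1 9))^(-1) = (0 3 13 14 4 5 8 12 11 6 7 2 15)(1 9)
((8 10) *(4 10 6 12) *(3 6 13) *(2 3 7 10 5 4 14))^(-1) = ((2 3 6 12 14)(4 5)(7 10 8 13))^(-1) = (2 14 12 6 3)(4 5)(7 13 8 10)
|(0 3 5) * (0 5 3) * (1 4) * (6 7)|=|(1 4)(6 7)|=2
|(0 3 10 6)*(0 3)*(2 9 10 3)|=4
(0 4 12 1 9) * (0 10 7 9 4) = (1 4 12)(7 9 10) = [0, 4, 2, 3, 12, 5, 6, 9, 8, 10, 7, 11, 1]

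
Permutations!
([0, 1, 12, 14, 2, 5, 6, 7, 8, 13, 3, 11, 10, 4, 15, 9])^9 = [0, 1, 2, 3, 4, 5, 6, 7, 8, 9, 10, 11, 12, 13, 14, 15]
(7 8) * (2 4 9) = [0, 1, 4, 3, 9, 5, 6, 8, 7, 2] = (2 4 9)(7 8)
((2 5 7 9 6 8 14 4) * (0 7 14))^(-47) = (0 6 7 8 9)(2 5 14 4)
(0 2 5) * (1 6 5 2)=(0 1 6 5)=[1, 6, 2, 3, 4, 0, 5]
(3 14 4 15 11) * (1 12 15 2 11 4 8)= [0, 12, 11, 14, 2, 5, 6, 7, 1, 9, 10, 3, 15, 13, 8, 4]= (1 12 15 4 2 11 3 14 8)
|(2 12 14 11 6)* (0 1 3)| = |(0 1 3)(2 12 14 11 6)| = 15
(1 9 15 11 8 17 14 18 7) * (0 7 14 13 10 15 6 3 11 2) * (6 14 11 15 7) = (0 6 3 15 2)(1 9 14 18 11 8 17 13 10 7) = [6, 9, 0, 15, 4, 5, 3, 1, 17, 14, 7, 8, 12, 10, 18, 2, 16, 13, 11]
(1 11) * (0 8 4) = (0 8 4)(1 11) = [8, 11, 2, 3, 0, 5, 6, 7, 4, 9, 10, 1]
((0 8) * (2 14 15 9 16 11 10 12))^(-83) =((0 8)(2 14 15 9 16 11 10 12))^(-83) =(0 8)(2 11 15 12 16 14 10 9)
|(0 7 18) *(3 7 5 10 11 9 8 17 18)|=|(0 5 10 11 9 8 17 18)(3 7)|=8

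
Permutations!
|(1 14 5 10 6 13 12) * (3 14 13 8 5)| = 12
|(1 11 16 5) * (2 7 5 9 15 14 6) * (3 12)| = 10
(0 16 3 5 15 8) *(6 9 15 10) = (0 16 3 5 10 6 9 15 8) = [16, 1, 2, 5, 4, 10, 9, 7, 0, 15, 6, 11, 12, 13, 14, 8, 3]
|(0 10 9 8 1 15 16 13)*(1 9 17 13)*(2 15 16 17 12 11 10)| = |(0 2 15 17 13)(1 16)(8 9)(10 12 11)| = 30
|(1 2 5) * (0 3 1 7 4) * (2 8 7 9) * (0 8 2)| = |(0 3 1 2 5 9)(4 8 7)| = 6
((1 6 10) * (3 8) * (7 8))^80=(1 10 6)(3 8 7)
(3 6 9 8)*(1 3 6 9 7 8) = (1 3 9)(6 7 8) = [0, 3, 2, 9, 4, 5, 7, 8, 6, 1]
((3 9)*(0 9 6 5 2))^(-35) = (0 9 3 6 5 2)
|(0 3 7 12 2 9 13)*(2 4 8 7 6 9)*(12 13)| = 9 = |(0 3 6 9 12 4 8 7 13)|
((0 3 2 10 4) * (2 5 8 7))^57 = ((0 3 5 8 7 2 10 4))^57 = (0 3 5 8 7 2 10 4)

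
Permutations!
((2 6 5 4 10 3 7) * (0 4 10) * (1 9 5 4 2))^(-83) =(0 2 6 4)(1 9 5 10 3 7)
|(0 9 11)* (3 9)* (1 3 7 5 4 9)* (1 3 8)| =6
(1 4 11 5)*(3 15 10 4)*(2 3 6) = (1 6 2 3 15 10 4 11 5) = [0, 6, 3, 15, 11, 1, 2, 7, 8, 9, 4, 5, 12, 13, 14, 10]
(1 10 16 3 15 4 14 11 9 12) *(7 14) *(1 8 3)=[0, 10, 2, 15, 7, 5, 6, 14, 3, 12, 16, 9, 8, 13, 11, 4, 1]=(1 10 16)(3 15 4 7 14 11 9 12 8)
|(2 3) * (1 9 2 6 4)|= |(1 9 2 3 6 4)|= 6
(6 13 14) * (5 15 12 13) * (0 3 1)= [3, 0, 2, 1, 4, 15, 5, 7, 8, 9, 10, 11, 13, 14, 6, 12]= (0 3 1)(5 15 12 13 14 6)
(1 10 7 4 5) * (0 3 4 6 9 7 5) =(0 3 4)(1 10 5)(6 9 7) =[3, 10, 2, 4, 0, 1, 9, 6, 8, 7, 5]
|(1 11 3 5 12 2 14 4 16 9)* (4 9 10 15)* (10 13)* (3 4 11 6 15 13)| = 12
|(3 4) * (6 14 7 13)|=4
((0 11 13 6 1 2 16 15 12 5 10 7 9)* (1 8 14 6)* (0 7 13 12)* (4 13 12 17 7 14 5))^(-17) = (17)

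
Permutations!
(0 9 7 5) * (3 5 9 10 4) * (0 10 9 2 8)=[9, 1, 8, 5, 3, 10, 6, 2, 0, 7, 4]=(0 9 7 2 8)(3 5 10 4)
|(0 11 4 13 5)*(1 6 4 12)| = |(0 11 12 1 6 4 13 5)| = 8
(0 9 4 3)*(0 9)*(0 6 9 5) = (0 6 9 4 3 5) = [6, 1, 2, 5, 3, 0, 9, 7, 8, 4]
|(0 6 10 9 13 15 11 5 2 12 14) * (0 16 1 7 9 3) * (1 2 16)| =44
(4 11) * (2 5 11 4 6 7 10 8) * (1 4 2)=(1 4 2 5 11 6 7 10 8)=[0, 4, 5, 3, 2, 11, 7, 10, 1, 9, 8, 6]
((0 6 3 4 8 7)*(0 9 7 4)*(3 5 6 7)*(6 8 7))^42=((0 6 5 8 4 7 9 3))^42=(0 5 4 9)(3 6 8 7)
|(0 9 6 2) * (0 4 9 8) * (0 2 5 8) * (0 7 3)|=|(0 7 3)(2 4 9 6 5 8)|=6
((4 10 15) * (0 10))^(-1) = ((0 10 15 4))^(-1) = (0 4 15 10)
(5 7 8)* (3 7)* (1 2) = [0, 2, 1, 7, 4, 3, 6, 8, 5] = (1 2)(3 7 8 5)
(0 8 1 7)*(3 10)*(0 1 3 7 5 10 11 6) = (0 8 3 11 6)(1 5 10 7) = [8, 5, 2, 11, 4, 10, 0, 1, 3, 9, 7, 6]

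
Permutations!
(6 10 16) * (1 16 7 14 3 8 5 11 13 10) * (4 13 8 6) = (1 16 4 13 10 7 14 3 6)(5 11 8) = [0, 16, 2, 6, 13, 11, 1, 14, 5, 9, 7, 8, 12, 10, 3, 15, 4]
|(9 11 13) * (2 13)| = |(2 13 9 11)| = 4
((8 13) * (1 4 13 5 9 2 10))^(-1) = ((1 4 13 8 5 9 2 10))^(-1) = (1 10 2 9 5 8 13 4)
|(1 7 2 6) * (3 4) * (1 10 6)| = |(1 7 2)(3 4)(6 10)| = 6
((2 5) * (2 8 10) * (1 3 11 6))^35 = (1 6 11 3)(2 10 8 5)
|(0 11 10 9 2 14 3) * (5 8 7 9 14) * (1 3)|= |(0 11 10 14 1 3)(2 5 8 7 9)|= 30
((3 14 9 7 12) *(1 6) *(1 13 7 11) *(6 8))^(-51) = ((1 8 6 13 7 12 3 14 9 11))^(-51) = (1 11 9 14 3 12 7 13 6 8)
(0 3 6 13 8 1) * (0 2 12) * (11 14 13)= [3, 2, 12, 6, 4, 5, 11, 7, 1, 9, 10, 14, 0, 8, 13]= (0 3 6 11 14 13 8 1 2 12)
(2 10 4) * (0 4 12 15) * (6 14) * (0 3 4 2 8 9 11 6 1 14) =(0 2 10 12 15 3 4 8 9 11 6)(1 14) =[2, 14, 10, 4, 8, 5, 0, 7, 9, 11, 12, 6, 15, 13, 1, 3]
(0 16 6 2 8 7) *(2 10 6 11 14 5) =(0 16 11 14 5 2 8 7)(6 10) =[16, 1, 8, 3, 4, 2, 10, 0, 7, 9, 6, 14, 12, 13, 5, 15, 11]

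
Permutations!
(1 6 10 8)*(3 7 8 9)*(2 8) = (1 6 10 9 3 7 2 8) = [0, 6, 8, 7, 4, 5, 10, 2, 1, 3, 9]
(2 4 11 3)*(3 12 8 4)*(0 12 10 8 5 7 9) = [12, 1, 3, 2, 11, 7, 6, 9, 4, 0, 8, 10, 5] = (0 12 5 7 9)(2 3)(4 11 10 8)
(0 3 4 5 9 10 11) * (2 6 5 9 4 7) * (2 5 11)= [3, 1, 6, 7, 9, 4, 11, 5, 8, 10, 2, 0]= (0 3 7 5 4 9 10 2 6 11)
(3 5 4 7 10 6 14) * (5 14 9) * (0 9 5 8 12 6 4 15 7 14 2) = (0 9 8 12 6 5 15 7 10 4 14 3 2) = [9, 1, 0, 2, 14, 15, 5, 10, 12, 8, 4, 11, 6, 13, 3, 7]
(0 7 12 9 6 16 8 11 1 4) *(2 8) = (0 7 12 9 6 16 2 8 11 1 4) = [7, 4, 8, 3, 0, 5, 16, 12, 11, 6, 10, 1, 9, 13, 14, 15, 2]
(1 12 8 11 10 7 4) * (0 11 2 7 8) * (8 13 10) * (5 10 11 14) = (0 14 5 10 13 11 8 2 7 4 1 12) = [14, 12, 7, 3, 1, 10, 6, 4, 2, 9, 13, 8, 0, 11, 5]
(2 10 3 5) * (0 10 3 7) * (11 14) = (0 10 7)(2 3 5)(11 14) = [10, 1, 3, 5, 4, 2, 6, 0, 8, 9, 7, 14, 12, 13, 11]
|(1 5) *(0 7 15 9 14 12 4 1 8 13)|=11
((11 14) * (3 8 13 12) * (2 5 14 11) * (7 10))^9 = ((2 5 14)(3 8 13 12)(7 10))^9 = (14)(3 8 13 12)(7 10)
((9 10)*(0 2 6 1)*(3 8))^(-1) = (0 1 6 2)(3 8)(9 10)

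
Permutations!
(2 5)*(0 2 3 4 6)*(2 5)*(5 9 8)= (0 9 8 5 3 4 6)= [9, 1, 2, 4, 6, 3, 0, 7, 5, 8]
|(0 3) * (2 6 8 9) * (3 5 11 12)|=20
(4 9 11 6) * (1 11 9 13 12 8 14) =(1 11 6 4 13 12 8 14) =[0, 11, 2, 3, 13, 5, 4, 7, 14, 9, 10, 6, 8, 12, 1]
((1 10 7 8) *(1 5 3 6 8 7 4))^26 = (1 4 10)(3 8)(5 6)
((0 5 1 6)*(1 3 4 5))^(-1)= ((0 1 6)(3 4 5))^(-1)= (0 6 1)(3 5 4)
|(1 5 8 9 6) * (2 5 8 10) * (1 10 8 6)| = |(1 6 10 2 5 8 9)| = 7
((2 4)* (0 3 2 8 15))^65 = ((0 3 2 4 8 15))^65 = (0 15 8 4 2 3)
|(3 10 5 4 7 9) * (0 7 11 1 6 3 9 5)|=9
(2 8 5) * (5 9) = (2 8 9 5) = [0, 1, 8, 3, 4, 2, 6, 7, 9, 5]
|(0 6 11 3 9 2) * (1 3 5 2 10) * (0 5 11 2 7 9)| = 9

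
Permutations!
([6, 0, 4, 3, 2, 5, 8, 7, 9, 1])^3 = [9, 8, 4, 3, 2, 5, 1, 7, 0, 6]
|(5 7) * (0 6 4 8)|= 4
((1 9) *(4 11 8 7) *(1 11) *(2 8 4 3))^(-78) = ((1 9 11 4)(2 8 7 3))^(-78) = (1 11)(2 7)(3 8)(4 9)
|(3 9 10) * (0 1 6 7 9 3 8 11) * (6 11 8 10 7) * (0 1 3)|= 2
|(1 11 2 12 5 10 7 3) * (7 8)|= |(1 11 2 12 5 10 8 7 3)|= 9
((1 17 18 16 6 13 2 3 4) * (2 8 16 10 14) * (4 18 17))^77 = (1 4)(2 18 14 3 10)(6 13 8 16)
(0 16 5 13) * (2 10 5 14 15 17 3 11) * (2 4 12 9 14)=(0 16 2 10 5 13)(3 11 4 12 9 14 15 17)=[16, 1, 10, 11, 12, 13, 6, 7, 8, 14, 5, 4, 9, 0, 15, 17, 2, 3]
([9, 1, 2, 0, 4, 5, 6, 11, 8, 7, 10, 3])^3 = (0 11 9 3 7)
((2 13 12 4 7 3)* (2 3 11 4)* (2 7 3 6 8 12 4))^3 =((2 13 4 3 6 8 12 7 11))^3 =(2 3 12)(4 8 11)(6 7 13)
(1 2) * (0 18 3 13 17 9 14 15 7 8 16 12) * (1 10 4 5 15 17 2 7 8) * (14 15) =(0 18 3 13 2 10 4 5 14 17 9 15 8 16 12)(1 7) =[18, 7, 10, 13, 5, 14, 6, 1, 16, 15, 4, 11, 0, 2, 17, 8, 12, 9, 3]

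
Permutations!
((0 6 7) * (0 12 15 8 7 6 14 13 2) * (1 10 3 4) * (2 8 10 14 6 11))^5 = (0 6 11 2)(1 12)(3 8)(4 7)(10 13)(14 15)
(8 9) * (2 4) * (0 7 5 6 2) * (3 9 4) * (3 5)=(0 7 3 9 8 4)(2 5 6)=[7, 1, 5, 9, 0, 6, 2, 3, 4, 8]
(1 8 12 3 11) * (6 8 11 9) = (1 11)(3 9 6 8 12) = [0, 11, 2, 9, 4, 5, 8, 7, 12, 6, 10, 1, 3]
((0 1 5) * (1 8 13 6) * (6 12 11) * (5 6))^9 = ((0 8 13 12 11 5)(1 6))^9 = (0 12)(1 6)(5 13)(8 11)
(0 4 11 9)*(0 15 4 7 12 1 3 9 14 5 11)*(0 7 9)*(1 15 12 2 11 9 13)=(0 13 1 3)(2 11 14 5 9 12 15 4 7)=[13, 3, 11, 0, 7, 9, 6, 2, 8, 12, 10, 14, 15, 1, 5, 4]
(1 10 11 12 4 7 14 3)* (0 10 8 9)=(0 10 11 12 4 7 14 3 1 8 9)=[10, 8, 2, 1, 7, 5, 6, 14, 9, 0, 11, 12, 4, 13, 3]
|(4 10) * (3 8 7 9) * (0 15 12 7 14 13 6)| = |(0 15 12 7 9 3 8 14 13 6)(4 10)| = 10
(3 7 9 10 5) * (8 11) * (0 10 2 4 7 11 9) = (0 10 5 3 11 8 9 2 4 7) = [10, 1, 4, 11, 7, 3, 6, 0, 9, 2, 5, 8]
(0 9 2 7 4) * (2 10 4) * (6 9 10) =(0 10 4)(2 7)(6 9) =[10, 1, 7, 3, 0, 5, 9, 2, 8, 6, 4]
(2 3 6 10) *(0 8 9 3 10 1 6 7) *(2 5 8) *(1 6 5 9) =(0 2 10 9 3 7)(1 5 8) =[2, 5, 10, 7, 4, 8, 6, 0, 1, 3, 9]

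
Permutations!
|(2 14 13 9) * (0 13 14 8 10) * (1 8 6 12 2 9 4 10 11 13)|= |(14)(0 1 8 11 13 4 10)(2 6 12)|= 21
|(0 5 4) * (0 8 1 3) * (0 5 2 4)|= |(0 2 4 8 1 3 5)|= 7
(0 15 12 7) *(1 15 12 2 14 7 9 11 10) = (0 12 9 11 10 1 15 2 14 7) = [12, 15, 14, 3, 4, 5, 6, 0, 8, 11, 1, 10, 9, 13, 7, 2]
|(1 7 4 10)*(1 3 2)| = 6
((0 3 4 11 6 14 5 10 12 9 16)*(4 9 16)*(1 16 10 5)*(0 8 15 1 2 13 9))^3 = (0 3)(1 15 8 16)(2 4 14 9 6 13 11)(10 12)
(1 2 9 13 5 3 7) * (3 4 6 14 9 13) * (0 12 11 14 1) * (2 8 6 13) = (0 12 11 14 9 3 7)(1 8 6)(4 13 5) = [12, 8, 2, 7, 13, 4, 1, 0, 6, 3, 10, 14, 11, 5, 9]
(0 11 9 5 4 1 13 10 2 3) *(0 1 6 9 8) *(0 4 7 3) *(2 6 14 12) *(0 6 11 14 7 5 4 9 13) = (0 14 12 2 6 13 10 11 8 9 4 7 3 1) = [14, 0, 6, 1, 7, 5, 13, 3, 9, 4, 11, 8, 2, 10, 12]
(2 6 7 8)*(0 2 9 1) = [2, 0, 6, 3, 4, 5, 7, 8, 9, 1] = (0 2 6 7 8 9 1)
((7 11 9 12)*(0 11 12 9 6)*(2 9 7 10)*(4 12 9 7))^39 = (2 4)(7 12)(9 10)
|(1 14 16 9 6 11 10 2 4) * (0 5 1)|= 11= |(0 5 1 14 16 9 6 11 10 2 4)|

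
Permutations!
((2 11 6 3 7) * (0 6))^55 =((0 6 3 7 2 11))^55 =(0 6 3 7 2 11)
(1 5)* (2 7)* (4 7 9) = (1 5)(2 9 4 7) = [0, 5, 9, 3, 7, 1, 6, 2, 8, 4]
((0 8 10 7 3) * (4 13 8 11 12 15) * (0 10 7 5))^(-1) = ((0 11 12 15 4 13 8 7 3 10 5))^(-1) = (0 5 10 3 7 8 13 4 15 12 11)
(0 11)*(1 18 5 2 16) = (0 11)(1 18 5 2 16) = [11, 18, 16, 3, 4, 2, 6, 7, 8, 9, 10, 0, 12, 13, 14, 15, 1, 17, 5]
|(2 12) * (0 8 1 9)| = 4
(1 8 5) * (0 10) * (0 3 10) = [0, 8, 2, 10, 4, 1, 6, 7, 5, 9, 3] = (1 8 5)(3 10)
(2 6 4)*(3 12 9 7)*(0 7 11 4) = [7, 1, 6, 12, 2, 5, 0, 3, 8, 11, 10, 4, 9] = (0 7 3 12 9 11 4 2 6)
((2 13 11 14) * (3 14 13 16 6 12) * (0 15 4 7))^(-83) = ((0 15 4 7)(2 16 6 12 3 14)(11 13))^(-83) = (0 15 4 7)(2 16 6 12 3 14)(11 13)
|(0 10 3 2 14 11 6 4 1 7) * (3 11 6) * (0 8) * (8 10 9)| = 9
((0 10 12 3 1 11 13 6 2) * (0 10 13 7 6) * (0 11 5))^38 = ((0 13 11 7 6 2 10 12 3 1 5))^38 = (0 2 5 6 1 7 3 11 12 13 10)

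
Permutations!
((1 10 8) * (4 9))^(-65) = ((1 10 8)(4 9))^(-65) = (1 10 8)(4 9)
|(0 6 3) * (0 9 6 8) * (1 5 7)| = 6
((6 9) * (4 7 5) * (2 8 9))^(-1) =(2 6 9 8)(4 5 7) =((2 8 9 6)(4 7 5))^(-1)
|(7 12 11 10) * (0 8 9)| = 12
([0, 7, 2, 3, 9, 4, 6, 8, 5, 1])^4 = [0, 4, 2, 3, 8, 7, 6, 9, 1, 5]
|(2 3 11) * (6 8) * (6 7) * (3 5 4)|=|(2 5 4 3 11)(6 8 7)|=15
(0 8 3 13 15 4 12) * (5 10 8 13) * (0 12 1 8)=[13, 8, 2, 5, 1, 10, 6, 7, 3, 9, 0, 11, 12, 15, 14, 4]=(0 13 15 4 1 8 3 5 10)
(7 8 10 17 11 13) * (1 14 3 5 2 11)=(1 14 3 5 2 11 13 7 8 10 17)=[0, 14, 11, 5, 4, 2, 6, 8, 10, 9, 17, 13, 12, 7, 3, 15, 16, 1]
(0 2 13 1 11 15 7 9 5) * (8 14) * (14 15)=(0 2 13 1 11 14 8 15 7 9 5)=[2, 11, 13, 3, 4, 0, 6, 9, 15, 5, 10, 14, 12, 1, 8, 7]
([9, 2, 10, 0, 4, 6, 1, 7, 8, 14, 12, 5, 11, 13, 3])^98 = (0 14)(3 9)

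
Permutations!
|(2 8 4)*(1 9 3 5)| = 12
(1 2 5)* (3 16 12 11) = (1 2 5)(3 16 12 11) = [0, 2, 5, 16, 4, 1, 6, 7, 8, 9, 10, 3, 11, 13, 14, 15, 12]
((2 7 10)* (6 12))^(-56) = (12)(2 7 10) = ((2 7 10)(6 12))^(-56)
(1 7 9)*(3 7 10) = [0, 10, 2, 7, 4, 5, 6, 9, 8, 1, 3] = (1 10 3 7 9)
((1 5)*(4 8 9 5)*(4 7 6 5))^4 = (4 8 9)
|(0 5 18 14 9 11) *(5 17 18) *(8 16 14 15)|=9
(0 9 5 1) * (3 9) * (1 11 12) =(0 3 9 5 11 12 1) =[3, 0, 2, 9, 4, 11, 6, 7, 8, 5, 10, 12, 1]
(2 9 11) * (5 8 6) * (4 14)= (2 9 11)(4 14)(5 8 6)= [0, 1, 9, 3, 14, 8, 5, 7, 6, 11, 10, 2, 12, 13, 4]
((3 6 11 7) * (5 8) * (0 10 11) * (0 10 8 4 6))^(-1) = (0 3 7 11 10 6 4 5 8)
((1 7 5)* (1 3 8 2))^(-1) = ((1 7 5 3 8 2))^(-1) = (1 2 8 3 5 7)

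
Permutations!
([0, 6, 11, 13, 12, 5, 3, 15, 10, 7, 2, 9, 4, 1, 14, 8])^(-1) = (1 13 3 6)(2 10 8 15 7 9 11)(4 12)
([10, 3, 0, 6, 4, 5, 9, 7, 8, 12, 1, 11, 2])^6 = [12, 0, 9, 10, 4, 5, 1, 7, 8, 3, 2, 11, 6]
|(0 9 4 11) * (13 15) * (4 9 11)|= 2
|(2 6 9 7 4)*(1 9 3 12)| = 8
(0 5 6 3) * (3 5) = (0 3)(5 6) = [3, 1, 2, 0, 4, 6, 5]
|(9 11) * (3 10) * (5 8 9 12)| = 10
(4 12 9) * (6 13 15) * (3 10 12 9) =(3 10 12)(4 9)(6 13 15) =[0, 1, 2, 10, 9, 5, 13, 7, 8, 4, 12, 11, 3, 15, 14, 6]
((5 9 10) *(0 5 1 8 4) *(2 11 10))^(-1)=(0 4 8 1 10 11 2 9 5)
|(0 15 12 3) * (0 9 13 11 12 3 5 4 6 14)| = 11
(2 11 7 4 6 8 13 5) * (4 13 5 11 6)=[0, 1, 6, 3, 4, 2, 8, 13, 5, 9, 10, 7, 12, 11]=(2 6 8 5)(7 13 11)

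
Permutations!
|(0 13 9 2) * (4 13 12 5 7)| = 8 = |(0 12 5 7 4 13 9 2)|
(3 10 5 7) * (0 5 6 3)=[5, 1, 2, 10, 4, 7, 3, 0, 8, 9, 6]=(0 5 7)(3 10 6)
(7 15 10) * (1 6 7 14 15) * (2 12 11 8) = [0, 6, 12, 3, 4, 5, 7, 1, 2, 9, 14, 8, 11, 13, 15, 10] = (1 6 7)(2 12 11 8)(10 14 15)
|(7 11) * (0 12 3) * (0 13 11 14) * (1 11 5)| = 9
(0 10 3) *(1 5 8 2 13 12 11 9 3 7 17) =(0 10 7 17 1 5 8 2 13 12 11 9 3) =[10, 5, 13, 0, 4, 8, 6, 17, 2, 3, 7, 9, 11, 12, 14, 15, 16, 1]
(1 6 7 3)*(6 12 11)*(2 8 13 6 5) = (1 12 11 5 2 8 13 6 7 3) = [0, 12, 8, 1, 4, 2, 7, 3, 13, 9, 10, 5, 11, 6]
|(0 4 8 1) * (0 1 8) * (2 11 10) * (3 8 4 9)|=|(0 9 3 8 4)(2 11 10)|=15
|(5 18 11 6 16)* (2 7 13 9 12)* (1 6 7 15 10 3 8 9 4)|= |(1 6 16 5 18 11 7 13 4)(2 15 10 3 8 9 12)|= 63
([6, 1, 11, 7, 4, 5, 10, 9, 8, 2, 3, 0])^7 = (0 11 2 9 7 3 10 6)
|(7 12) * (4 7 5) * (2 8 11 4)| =7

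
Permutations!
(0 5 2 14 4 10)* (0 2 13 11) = (0 5 13 11)(2 14 4 10) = [5, 1, 14, 3, 10, 13, 6, 7, 8, 9, 2, 0, 12, 11, 4]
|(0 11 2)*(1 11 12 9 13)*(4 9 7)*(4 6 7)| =|(0 12 4 9 13 1 11 2)(6 7)| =8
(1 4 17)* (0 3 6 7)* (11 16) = (0 3 6 7)(1 4 17)(11 16) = [3, 4, 2, 6, 17, 5, 7, 0, 8, 9, 10, 16, 12, 13, 14, 15, 11, 1]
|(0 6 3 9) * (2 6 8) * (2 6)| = 5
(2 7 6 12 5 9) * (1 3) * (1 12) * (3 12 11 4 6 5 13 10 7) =(1 12 13 10 7 5 9 2 3 11 4 6) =[0, 12, 3, 11, 6, 9, 1, 5, 8, 2, 7, 4, 13, 10]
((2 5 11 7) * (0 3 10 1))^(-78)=(0 10)(1 3)(2 11)(5 7)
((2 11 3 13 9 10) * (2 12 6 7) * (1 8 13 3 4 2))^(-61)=((1 8 13 9 10 12 6 7)(2 11 4))^(-61)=(1 9 6 8 10 7 13 12)(2 4 11)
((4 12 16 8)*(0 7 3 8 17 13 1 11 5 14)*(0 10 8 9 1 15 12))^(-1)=(0 4 8 10 14 5 11 1 9 3 7)(12 15 13 17 16)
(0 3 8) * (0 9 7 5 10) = (0 3 8 9 7 5 10) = [3, 1, 2, 8, 4, 10, 6, 5, 9, 7, 0]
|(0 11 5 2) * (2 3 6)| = |(0 11 5 3 6 2)| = 6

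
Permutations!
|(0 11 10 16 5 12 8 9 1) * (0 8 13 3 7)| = 9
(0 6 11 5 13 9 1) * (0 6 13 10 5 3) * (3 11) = (0 13 9 1 6 3)(5 10) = [13, 6, 2, 0, 4, 10, 3, 7, 8, 1, 5, 11, 12, 9]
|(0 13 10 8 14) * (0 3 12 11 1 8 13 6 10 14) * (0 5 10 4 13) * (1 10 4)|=12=|(0 6 1 8 5 4 13 14 3 12 11 10)|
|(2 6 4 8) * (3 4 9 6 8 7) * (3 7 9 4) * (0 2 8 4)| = 5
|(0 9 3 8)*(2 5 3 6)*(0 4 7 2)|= 6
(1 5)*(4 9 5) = (1 4 9 5) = [0, 4, 2, 3, 9, 1, 6, 7, 8, 5]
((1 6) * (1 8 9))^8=(9)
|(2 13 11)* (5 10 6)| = |(2 13 11)(5 10 6)| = 3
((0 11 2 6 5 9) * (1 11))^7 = ((0 1 11 2 6 5 9))^7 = (11)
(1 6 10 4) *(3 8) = [0, 6, 2, 8, 1, 5, 10, 7, 3, 9, 4] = (1 6 10 4)(3 8)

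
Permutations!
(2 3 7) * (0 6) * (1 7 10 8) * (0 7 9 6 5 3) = [5, 9, 0, 10, 4, 3, 7, 2, 1, 6, 8] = (0 5 3 10 8 1 9 6 7 2)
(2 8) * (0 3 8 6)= (0 3 8 2 6)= [3, 1, 6, 8, 4, 5, 0, 7, 2]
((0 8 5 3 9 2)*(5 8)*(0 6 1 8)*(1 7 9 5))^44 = ((0 1 8)(2 6 7 9)(3 5))^44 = (9)(0 8 1)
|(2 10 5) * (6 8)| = |(2 10 5)(6 8)| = 6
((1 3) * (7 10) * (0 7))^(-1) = (0 10 7)(1 3)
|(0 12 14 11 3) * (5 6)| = 10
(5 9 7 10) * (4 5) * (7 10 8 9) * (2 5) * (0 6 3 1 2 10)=(0 6 3 1 2 5 7 8 9)(4 10)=[6, 2, 5, 1, 10, 7, 3, 8, 9, 0, 4]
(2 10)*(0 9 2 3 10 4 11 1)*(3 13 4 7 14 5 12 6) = (0 9 2 7 14 5 12 6 3 10 13 4 11 1) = [9, 0, 7, 10, 11, 12, 3, 14, 8, 2, 13, 1, 6, 4, 5]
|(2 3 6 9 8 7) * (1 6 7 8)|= |(1 6 9)(2 3 7)|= 3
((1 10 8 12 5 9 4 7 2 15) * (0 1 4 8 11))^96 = ((0 1 10 11)(2 15 4 7)(5 9 8 12))^96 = (15)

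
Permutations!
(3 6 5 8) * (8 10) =[0, 1, 2, 6, 4, 10, 5, 7, 3, 9, 8] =(3 6 5 10 8)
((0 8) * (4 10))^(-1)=((0 8)(4 10))^(-1)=(0 8)(4 10)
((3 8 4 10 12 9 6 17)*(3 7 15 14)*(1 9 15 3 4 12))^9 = ((1 9 6 17 7 3 8 12 15 14 4 10))^9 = (1 14 8 17)(3 6 10 15)(4 12 7 9)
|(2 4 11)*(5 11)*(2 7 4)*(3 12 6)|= |(3 12 6)(4 5 11 7)|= 12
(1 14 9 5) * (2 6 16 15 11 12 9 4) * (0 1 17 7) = (0 1 14 4 2 6 16 15 11 12 9 5 17 7) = [1, 14, 6, 3, 2, 17, 16, 0, 8, 5, 10, 12, 9, 13, 4, 11, 15, 7]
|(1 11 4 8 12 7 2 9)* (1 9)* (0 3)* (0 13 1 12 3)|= 6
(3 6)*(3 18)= [0, 1, 2, 6, 4, 5, 18, 7, 8, 9, 10, 11, 12, 13, 14, 15, 16, 17, 3]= (3 6 18)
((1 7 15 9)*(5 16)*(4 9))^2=(16)(1 15 9 7 4)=((1 7 15 4 9)(5 16))^2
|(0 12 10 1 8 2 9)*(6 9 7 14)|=|(0 12 10 1 8 2 7 14 6 9)|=10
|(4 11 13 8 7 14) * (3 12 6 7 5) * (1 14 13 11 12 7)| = 5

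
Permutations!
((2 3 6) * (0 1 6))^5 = (6)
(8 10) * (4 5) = (4 5)(8 10) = [0, 1, 2, 3, 5, 4, 6, 7, 10, 9, 8]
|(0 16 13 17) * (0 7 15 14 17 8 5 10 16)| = 20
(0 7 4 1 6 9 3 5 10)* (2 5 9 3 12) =(0 7 4 1 6 3 9 12 2 5 10) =[7, 6, 5, 9, 1, 10, 3, 4, 8, 12, 0, 11, 2]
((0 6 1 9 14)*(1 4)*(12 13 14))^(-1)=(0 14 13 12 9 1 4 6)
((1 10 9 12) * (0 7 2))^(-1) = ((0 7 2)(1 10 9 12))^(-1) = (0 2 7)(1 12 9 10)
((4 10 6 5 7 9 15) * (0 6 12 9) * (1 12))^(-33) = (0 7 5 6)(1 15)(4 12)(9 10)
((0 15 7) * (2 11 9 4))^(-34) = (0 7 15)(2 9)(4 11)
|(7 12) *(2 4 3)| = |(2 4 3)(7 12)| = 6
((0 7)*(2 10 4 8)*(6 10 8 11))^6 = ((0 7)(2 8)(4 11 6 10))^6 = (4 6)(10 11)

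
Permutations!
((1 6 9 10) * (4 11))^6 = ((1 6 9 10)(4 11))^6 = (11)(1 9)(6 10)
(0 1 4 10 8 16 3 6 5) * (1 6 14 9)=[6, 4, 2, 14, 10, 0, 5, 7, 16, 1, 8, 11, 12, 13, 9, 15, 3]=(0 6 5)(1 4 10 8 16 3 14 9)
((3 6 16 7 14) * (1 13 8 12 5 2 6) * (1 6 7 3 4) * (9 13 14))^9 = ((1 14 4)(2 7 9 13 8 12 5)(3 6 16))^9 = (16)(2 9 8 5 7 13 12)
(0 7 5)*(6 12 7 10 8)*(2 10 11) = [11, 1, 10, 3, 4, 0, 12, 5, 6, 9, 8, 2, 7] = (0 11 2 10 8 6 12 7 5)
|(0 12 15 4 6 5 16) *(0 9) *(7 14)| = 8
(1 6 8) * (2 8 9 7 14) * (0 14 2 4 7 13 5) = (0 14 4 7 2 8 1 6 9 13 5) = [14, 6, 8, 3, 7, 0, 9, 2, 1, 13, 10, 11, 12, 5, 4]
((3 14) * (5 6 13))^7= (3 14)(5 6 13)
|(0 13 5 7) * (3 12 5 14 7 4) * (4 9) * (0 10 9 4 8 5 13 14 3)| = 24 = |(0 14 7 10 9 8 5 4)(3 12 13)|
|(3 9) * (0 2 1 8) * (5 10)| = |(0 2 1 8)(3 9)(5 10)| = 4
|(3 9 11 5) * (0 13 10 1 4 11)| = |(0 13 10 1 4 11 5 3 9)| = 9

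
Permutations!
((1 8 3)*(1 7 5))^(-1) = ((1 8 3 7 5))^(-1) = (1 5 7 3 8)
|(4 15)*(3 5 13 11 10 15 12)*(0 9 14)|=|(0 9 14)(3 5 13 11 10 15 4 12)|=24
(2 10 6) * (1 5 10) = (1 5 10 6 2) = [0, 5, 1, 3, 4, 10, 2, 7, 8, 9, 6]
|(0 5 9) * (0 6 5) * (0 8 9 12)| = 6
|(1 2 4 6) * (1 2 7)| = |(1 7)(2 4 6)| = 6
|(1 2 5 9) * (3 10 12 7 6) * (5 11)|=5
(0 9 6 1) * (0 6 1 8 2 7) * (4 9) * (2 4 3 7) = [3, 6, 2, 7, 9, 5, 8, 0, 4, 1] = (0 3 7)(1 6 8 4 9)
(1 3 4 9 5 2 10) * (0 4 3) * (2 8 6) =(0 4 9 5 8 6 2 10 1) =[4, 0, 10, 3, 9, 8, 2, 7, 6, 5, 1]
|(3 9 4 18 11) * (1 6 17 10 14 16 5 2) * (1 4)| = |(1 6 17 10 14 16 5 2 4 18 11 3 9)| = 13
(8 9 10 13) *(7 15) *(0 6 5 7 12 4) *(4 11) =(0 6 5 7 15 12 11 4)(8 9 10 13) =[6, 1, 2, 3, 0, 7, 5, 15, 9, 10, 13, 4, 11, 8, 14, 12]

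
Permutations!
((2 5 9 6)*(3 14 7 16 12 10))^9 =(2 5 9 6)(3 16)(7 10)(12 14)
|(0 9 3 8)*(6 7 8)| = |(0 9 3 6 7 8)| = 6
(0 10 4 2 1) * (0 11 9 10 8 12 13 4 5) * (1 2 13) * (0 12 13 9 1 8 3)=(0 3)(1 11)(4 9 10 5 12 8 13)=[3, 11, 2, 0, 9, 12, 6, 7, 13, 10, 5, 1, 8, 4]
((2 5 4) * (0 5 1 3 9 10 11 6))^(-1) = (0 6 11 10 9 3 1 2 4 5)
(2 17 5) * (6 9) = [0, 1, 17, 3, 4, 2, 9, 7, 8, 6, 10, 11, 12, 13, 14, 15, 16, 5] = (2 17 5)(6 9)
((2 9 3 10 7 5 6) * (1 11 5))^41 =(1 9 11 3 5 10 6 7 2)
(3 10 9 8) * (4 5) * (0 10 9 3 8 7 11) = [10, 1, 2, 9, 5, 4, 6, 11, 8, 7, 3, 0] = (0 10 3 9 7 11)(4 5)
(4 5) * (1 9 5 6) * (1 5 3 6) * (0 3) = (0 3 6 5 4 1 9) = [3, 9, 2, 6, 1, 4, 5, 7, 8, 0]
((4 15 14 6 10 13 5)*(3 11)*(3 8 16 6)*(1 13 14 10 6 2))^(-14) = ((1 13 5 4 15 10 14 3 11 8 16 2))^(-14) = (1 16 11 14 15 5)(2 8 3 10 4 13)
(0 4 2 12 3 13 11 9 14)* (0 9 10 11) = (0 4 2 12 3 13)(9 14)(10 11) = [4, 1, 12, 13, 2, 5, 6, 7, 8, 14, 11, 10, 3, 0, 9]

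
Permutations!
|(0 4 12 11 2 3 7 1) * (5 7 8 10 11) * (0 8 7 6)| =|(0 4 12 5 6)(1 8 10 11 2 3 7)| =35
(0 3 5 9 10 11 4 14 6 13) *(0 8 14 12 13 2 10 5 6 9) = [3, 1, 10, 6, 12, 0, 2, 7, 14, 5, 11, 4, 13, 8, 9] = (0 3 6 2 10 11 4 12 13 8 14 9 5)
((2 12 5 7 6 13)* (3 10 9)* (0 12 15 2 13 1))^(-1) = (0 1 6 7 5 12)(2 15)(3 9 10)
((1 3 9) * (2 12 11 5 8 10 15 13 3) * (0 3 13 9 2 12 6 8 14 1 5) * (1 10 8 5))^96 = ((0 3 2 6 5 14 10 15 9 1 12 11))^96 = (15)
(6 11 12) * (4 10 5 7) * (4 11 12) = (4 10 5 7 11)(6 12) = [0, 1, 2, 3, 10, 7, 12, 11, 8, 9, 5, 4, 6]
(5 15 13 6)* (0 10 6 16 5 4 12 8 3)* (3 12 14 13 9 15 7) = (0 10 6 4 14 13 16 5 7 3)(8 12)(9 15) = [10, 1, 2, 0, 14, 7, 4, 3, 12, 15, 6, 11, 8, 16, 13, 9, 5]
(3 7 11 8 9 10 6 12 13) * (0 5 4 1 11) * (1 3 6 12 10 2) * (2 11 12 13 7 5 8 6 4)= [8, 12, 1, 5, 3, 2, 10, 0, 9, 11, 13, 6, 7, 4]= (0 8 9 11 6 10 13 4 3 5 2 1 12 7)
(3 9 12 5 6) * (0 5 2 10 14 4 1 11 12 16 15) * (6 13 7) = (0 5 13 7 6 3 9 16 15)(1 11 12 2 10 14 4) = [5, 11, 10, 9, 1, 13, 3, 6, 8, 16, 14, 12, 2, 7, 4, 0, 15]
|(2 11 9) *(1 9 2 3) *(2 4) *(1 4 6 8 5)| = |(1 9 3 4 2 11 6 8 5)| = 9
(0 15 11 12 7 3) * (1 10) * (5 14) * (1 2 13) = [15, 10, 13, 0, 4, 14, 6, 3, 8, 9, 2, 12, 7, 1, 5, 11] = (0 15 11 12 7 3)(1 10 2 13)(5 14)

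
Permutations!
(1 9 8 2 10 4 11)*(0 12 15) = (0 12 15)(1 9 8 2 10 4 11) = [12, 9, 10, 3, 11, 5, 6, 7, 2, 8, 4, 1, 15, 13, 14, 0]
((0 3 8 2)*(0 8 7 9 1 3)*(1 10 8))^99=((1 3 7 9 10 8 2))^99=(1 3 7 9 10 8 2)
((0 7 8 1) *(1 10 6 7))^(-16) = ((0 1)(6 7 8 10))^(-16) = (10)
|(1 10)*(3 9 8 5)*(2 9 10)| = 7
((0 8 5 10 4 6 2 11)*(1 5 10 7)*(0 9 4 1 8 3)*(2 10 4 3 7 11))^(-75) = ((0 7 8 4 6 10 1 5 11 9 3))^(-75) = (0 8 6 1 11 3 7 4 10 5 9)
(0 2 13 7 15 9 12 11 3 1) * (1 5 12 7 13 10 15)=(0 2 10 15 9 7 1)(3 5 12 11)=[2, 0, 10, 5, 4, 12, 6, 1, 8, 7, 15, 3, 11, 13, 14, 9]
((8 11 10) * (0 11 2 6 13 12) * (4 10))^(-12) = ((0 11 4 10 8 2 6 13 12))^(-12) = (0 6 10)(2 4 12)(8 11 13)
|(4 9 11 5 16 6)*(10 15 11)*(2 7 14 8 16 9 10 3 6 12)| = 24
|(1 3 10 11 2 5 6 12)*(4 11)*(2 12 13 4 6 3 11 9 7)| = 9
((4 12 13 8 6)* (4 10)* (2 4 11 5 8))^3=((2 4 12 13)(5 8 6 10 11))^3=(2 13 12 4)(5 10 8 11 6)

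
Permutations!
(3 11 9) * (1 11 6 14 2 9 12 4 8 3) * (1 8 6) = (1 11 12 4 6 14 2 9 8 3) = [0, 11, 9, 1, 6, 5, 14, 7, 3, 8, 10, 12, 4, 13, 2]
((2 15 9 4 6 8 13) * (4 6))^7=(2 15 9 6 8 13)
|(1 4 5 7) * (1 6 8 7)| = 3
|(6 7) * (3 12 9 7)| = |(3 12 9 7 6)| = 5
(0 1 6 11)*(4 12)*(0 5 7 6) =(0 1)(4 12)(5 7 6 11) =[1, 0, 2, 3, 12, 7, 11, 6, 8, 9, 10, 5, 4]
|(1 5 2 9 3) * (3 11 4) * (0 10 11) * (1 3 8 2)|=|(0 10 11 4 8 2 9)(1 5)|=14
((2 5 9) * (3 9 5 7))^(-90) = ((2 7 3 9))^(-90) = (2 3)(7 9)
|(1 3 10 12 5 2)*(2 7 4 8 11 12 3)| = 6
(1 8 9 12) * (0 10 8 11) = (0 10 8 9 12 1 11) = [10, 11, 2, 3, 4, 5, 6, 7, 9, 12, 8, 0, 1]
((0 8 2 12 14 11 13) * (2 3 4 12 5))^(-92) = (0 12)(3 11)(4 13)(8 14) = ((0 8 3 4 12 14 11 13)(2 5))^(-92)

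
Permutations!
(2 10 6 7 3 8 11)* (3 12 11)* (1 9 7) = [0, 9, 10, 8, 4, 5, 1, 12, 3, 7, 6, 2, 11] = (1 9 7 12 11 2 10 6)(3 8)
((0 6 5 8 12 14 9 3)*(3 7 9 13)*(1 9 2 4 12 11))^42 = (14) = ((0 6 5 8 11 1 9 7 2 4 12 14 13 3))^42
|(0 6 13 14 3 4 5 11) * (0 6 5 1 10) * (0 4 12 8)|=9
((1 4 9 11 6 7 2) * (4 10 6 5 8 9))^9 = ((1 10 6 7 2)(5 8 9 11))^9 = (1 2 7 6 10)(5 8 9 11)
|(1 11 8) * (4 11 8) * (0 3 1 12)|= |(0 3 1 8 12)(4 11)|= 10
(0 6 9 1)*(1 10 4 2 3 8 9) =[6, 0, 3, 8, 2, 5, 1, 7, 9, 10, 4] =(0 6 1)(2 3 8 9 10 4)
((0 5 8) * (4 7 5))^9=((0 4 7 5 8))^9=(0 8 5 7 4)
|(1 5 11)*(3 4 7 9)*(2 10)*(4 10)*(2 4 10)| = 6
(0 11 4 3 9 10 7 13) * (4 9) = (0 11 9 10 7 13)(3 4) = [11, 1, 2, 4, 3, 5, 6, 13, 8, 10, 7, 9, 12, 0]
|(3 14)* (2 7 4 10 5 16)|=|(2 7 4 10 5 16)(3 14)|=6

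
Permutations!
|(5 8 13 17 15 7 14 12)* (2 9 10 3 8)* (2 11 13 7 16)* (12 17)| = |(2 9 10 3 8 7 14 17 15 16)(5 11 13 12)| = 20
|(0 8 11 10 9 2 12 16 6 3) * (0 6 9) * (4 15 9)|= 12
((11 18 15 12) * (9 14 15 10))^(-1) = (9 10 18 11 12 15 14)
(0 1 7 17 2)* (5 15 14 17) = (0 1 7 5 15 14 17 2) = [1, 7, 0, 3, 4, 15, 6, 5, 8, 9, 10, 11, 12, 13, 17, 14, 16, 2]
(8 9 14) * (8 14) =(14)(8 9) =[0, 1, 2, 3, 4, 5, 6, 7, 9, 8, 10, 11, 12, 13, 14]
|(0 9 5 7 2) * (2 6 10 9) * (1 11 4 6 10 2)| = 12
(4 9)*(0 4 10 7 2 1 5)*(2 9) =(0 4 2 1 5)(7 9 10) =[4, 5, 1, 3, 2, 0, 6, 9, 8, 10, 7]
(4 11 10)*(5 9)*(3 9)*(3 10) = (3 9 5 10 4 11) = [0, 1, 2, 9, 11, 10, 6, 7, 8, 5, 4, 3]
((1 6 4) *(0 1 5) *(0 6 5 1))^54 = ((1 5 6 4))^54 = (1 6)(4 5)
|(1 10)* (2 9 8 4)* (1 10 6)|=|(10)(1 6)(2 9 8 4)|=4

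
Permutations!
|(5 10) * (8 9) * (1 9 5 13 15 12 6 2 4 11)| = |(1 9 8 5 10 13 15 12 6 2 4 11)| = 12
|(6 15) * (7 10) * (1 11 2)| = 6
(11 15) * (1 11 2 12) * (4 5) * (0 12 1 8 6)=(0 12 8 6)(1 11 15 2)(4 5)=[12, 11, 1, 3, 5, 4, 0, 7, 6, 9, 10, 15, 8, 13, 14, 2]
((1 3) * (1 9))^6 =((1 3 9))^6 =(9)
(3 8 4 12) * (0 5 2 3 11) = (0 5 2 3 8 4 12 11) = [5, 1, 3, 8, 12, 2, 6, 7, 4, 9, 10, 0, 11]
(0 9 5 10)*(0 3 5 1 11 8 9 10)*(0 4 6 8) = (0 10 3 5 4 6 8 9 1 11) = [10, 11, 2, 5, 6, 4, 8, 7, 9, 1, 3, 0]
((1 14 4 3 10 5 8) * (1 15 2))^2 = (1 4 10 8 2 14 3 5 15)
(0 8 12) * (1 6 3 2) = [8, 6, 1, 2, 4, 5, 3, 7, 12, 9, 10, 11, 0] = (0 8 12)(1 6 3 2)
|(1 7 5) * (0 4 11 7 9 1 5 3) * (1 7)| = |(0 4 11 1 9 7 3)| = 7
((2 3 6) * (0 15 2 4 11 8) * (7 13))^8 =(15)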